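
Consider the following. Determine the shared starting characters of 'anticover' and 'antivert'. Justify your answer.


Compare from the start: 4 characters match: 'anti'. Mismatch at position 5: 'c' vs 'v'.

anti


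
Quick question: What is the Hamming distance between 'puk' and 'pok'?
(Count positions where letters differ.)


Alignment:
Position 1: 'p' vs 'p' = match
Position 2: 'u' vs 'o' = DIFFER
Position 3: 'k' vs 'k' = match
Total differences: 1

1


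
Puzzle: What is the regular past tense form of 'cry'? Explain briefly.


Apply rule: Change -y to -ied. 'cry' becomes 'cried'.

cried


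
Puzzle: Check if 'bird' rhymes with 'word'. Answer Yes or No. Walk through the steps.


Rime (stressed vowel + following sounds) of 'bird': -ird = /ɜːrd/
Rime of 'word': -ord = /ɜːrd/
/ɜːrd/ and /ɜːrd/ are the same ending sound, so the words rhyme.

Yes


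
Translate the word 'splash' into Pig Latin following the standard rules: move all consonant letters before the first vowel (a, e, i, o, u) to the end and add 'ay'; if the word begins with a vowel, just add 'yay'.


'splash': move consonant cluster 'spl' to end and add 'ay': 'ashsplay'.

ashsplay


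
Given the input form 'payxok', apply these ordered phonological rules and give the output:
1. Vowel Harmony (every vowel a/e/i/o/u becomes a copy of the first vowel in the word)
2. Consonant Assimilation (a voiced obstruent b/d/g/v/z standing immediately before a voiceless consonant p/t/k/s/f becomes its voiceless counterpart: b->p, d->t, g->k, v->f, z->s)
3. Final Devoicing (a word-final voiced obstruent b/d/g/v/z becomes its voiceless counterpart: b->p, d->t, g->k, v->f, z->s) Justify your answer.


Starting form: 'payxok'
Rule 1: Vowel Harmony: all vowels become 'a' (matching first vowel). 'payxok' -> 'payxak'
Rule 2: Consonant Assimilation: no voiced obstruent (b/d/g/v/z) stands immediately before a voiceless consonant (p/t/k/s/f). No change.
Rule 3: Final Devoicing: final consonant 'k' is not one of the voiced obstruents b/d/g/v/z. No change.
Final form: 'payxak'

payxak


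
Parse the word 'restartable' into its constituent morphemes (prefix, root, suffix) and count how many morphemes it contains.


Step 1: Identify prefix: 're' (meaning: again)
Step 2: Identify root: 'start'
Step 3: Identify suffix(es): 'able'
Decomposition: re- (prefix: again) + start (root) + -able (suffix: capable of)
Total morphemes: 3

3 morphemes (re- (prefix: again) + start (root) + -able (suffix: capable of))


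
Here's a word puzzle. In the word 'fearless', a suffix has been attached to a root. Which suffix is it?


The word 'fearless' = 'fear' (root) + '-less' (suffix). The suffix is '-less'.

less


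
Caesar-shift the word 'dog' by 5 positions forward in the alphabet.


Shift each letter by 5: d -> i, o -> t, g -> l. Result: 'itl'.

itl


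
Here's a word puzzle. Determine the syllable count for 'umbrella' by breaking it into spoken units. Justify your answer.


Break 'umbrella' into syllables: um-brel-la -> um | brel | la = 3 syllables

3 syllables


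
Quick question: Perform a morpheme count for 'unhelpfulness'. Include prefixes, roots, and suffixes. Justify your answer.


Decomposition: un- (prefix) + help (root) + -ful (suffix) + -ness (suffix) = 4 morpheme(s)

4 morphemes


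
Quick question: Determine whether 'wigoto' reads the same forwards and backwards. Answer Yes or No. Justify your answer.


Forward: 'wigoto'
Reversed: 'otogiw'
They differ.

No


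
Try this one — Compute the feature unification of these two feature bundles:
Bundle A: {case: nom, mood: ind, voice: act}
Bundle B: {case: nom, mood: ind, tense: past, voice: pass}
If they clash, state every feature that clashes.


Compare features:
case: A=nom vs B=nom -> unified: nom
mood: A=ind vs B=ind -> unified: ind
tense: A=_ vs B=past -> unified: past
voice: A=act vs B=pass -> CLASH
Clash detected on feature 'voice' (act vs pass); unification fails.

CLASH on 'voice' (act vs pass)


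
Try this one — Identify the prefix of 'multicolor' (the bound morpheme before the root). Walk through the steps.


The word 'multicolor' = 'multi' (prefix) + 'color' (root). The prefix is 'multi'.

multi


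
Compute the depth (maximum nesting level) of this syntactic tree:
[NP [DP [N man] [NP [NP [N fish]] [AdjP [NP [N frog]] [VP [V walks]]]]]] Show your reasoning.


Count bracket nesting levels:
'[' at pos 0: depth = 1
'[' at pos 4: depth = 2
'[' at pos 8: depth = 3
'[' at pos 16: depth = 3
'[' at pos 20: depth = 4
'[' at pos 24: depth = 5
'[' at pos 34: depth = 4
'[' at pos 40: depth = 5
'[' at pos 44: depth = 6
'[' at pos 54: depth = 5
'[' at pos 58: depth = 6
Maximum depth reached: 6

6


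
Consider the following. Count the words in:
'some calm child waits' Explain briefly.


Split into words: some | calm | child | waits = 4 words.

4


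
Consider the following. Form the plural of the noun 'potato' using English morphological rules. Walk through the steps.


Apply rule: Add -es (consonant + o). 'potato' becomes 'potatoes'.

potatoes


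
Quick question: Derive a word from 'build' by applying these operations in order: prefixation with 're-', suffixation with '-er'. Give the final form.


Step 1: Add prefix 're-' to 'build' = 'rebuild'
Step 2: Add suffix '-er' to 'rebuild' = 'rebuilder'

rebuilder


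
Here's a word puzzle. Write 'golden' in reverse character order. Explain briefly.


Reverse 'golden' character by character: 'nedlog'.

nedlog


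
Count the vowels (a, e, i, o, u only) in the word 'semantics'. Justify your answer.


Vowels in 'semantics': e, a, i = 3 vowels.

3


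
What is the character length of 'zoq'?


Spell out 'zoq' and number each letter: z(1), o(2), q(3). Total: 3 letters.

3


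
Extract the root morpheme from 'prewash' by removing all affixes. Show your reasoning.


Remove prefix 'pre' from 'prewash' to get root 'wash'.

wash


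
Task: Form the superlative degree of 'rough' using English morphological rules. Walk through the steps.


Apply superlative formation (add -est): 'rough' -> 'roughest'.

roughest


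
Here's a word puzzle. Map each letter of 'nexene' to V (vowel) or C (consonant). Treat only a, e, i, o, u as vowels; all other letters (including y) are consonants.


Letter mapping: n = C, e = V, x = C, e = V, n = C, e = V.

CVCVCV


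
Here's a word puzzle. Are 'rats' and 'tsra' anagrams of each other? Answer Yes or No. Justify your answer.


Sorted letters of 'rats': 'arst'
Sorted letters of 'tsra': 'arst'
They match.

Yes


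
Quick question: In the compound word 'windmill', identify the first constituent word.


Split 'windmill' into 'wind' + 'mill'. The first part is 'wind'.

wind


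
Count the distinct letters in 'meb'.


Unique letters in 'meb': {b, e, m} = 3 distinct letters.

3


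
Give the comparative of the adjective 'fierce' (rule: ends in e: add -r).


Apply comparative formation (ends in e: add -r): 'fierce' -> 'fiercer'.

fiercer


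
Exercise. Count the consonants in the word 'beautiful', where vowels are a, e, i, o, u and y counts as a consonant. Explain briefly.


Consonants in 'beautiful': b, t, f, l = 4 consonants.

4


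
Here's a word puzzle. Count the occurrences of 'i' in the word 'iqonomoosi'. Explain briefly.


Letter 'i' in 'iqonomoosi': found at position(s) 1, 10 = 2 occurrence(s).

2


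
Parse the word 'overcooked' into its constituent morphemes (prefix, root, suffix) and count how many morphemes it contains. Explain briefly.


Step 1: Identify prefix: 'over' (meaning: excessively)
Step 2: Identify root: 'cook'
Step 3: Identify suffix(es): 'ed'
Decomposition: over- (prefix: excessively) + cook (root) + -ed (suffix: past)
Total morphemes: 3

3 morphemes (over- (prefix: excessively) + cook (root) + -ed (suffix: past))


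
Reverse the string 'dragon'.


Reverse 'dragon' character by character: 'nogard'.

nogard


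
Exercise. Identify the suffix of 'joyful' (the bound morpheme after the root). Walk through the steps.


The word 'joyful' = 'joy' (root) + '-ful' (suffix). The suffix is '-ful'.

ful


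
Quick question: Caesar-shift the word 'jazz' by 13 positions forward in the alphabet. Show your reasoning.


Shift each letter by 13: j -> w, a -> n, z -> m, z -> m. Result: 'wnmm'.

wnmm


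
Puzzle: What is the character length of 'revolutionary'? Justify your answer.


Spell out 'revolutionary' and number each letter: r(1), e(2), v(3), o(4), l(5), u(6), t(7), i(8), o(9), n(10), a(11), r(12), y(13). Total: 13 letters.

13


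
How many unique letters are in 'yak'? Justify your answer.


Unique letters in 'yak': {a, k, y} = 3 distinct letters.

3


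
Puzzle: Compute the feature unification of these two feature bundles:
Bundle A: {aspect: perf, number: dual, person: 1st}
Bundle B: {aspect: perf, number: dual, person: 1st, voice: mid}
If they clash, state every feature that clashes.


Compare features:
aspect: A=perf vs B=perf -> unified: perf
number: A=dual vs B=dual -> unified: dual
person: A=1st vs B=1st -> unified: 1st
voice: A=_ vs B=mid -> unified: mid
No clashes found.

Unified: {aspect: perf, number: dual, person: 1st, voice: mid}


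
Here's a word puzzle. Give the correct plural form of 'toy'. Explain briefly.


Apply rule: Add -s. 'toy' becomes 'toys'.

toys


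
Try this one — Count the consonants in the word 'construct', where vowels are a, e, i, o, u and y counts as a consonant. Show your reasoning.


Consonants in 'construct': c, n, s, t, r, c, t = 7 consonants.

7


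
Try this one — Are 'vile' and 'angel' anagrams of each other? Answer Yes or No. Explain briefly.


Sorted letters of 'vile': 'eilv'
Sorted letters of 'angel': 'aegln'
They do not match.

No


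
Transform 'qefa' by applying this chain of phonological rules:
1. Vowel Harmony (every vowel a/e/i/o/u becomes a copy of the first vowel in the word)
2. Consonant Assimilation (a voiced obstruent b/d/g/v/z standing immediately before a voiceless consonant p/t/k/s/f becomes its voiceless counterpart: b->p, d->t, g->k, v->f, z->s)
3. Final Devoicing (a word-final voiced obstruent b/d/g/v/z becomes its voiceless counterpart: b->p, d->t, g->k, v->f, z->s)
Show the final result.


Starting form: 'qefa'
Rule 1: Vowel Harmony: all vowels become 'e' (matching first vowel). 'qefa' -> 'qefe'
Rule 2: Consonant Assimilation: no voiced obstruent (b/d/g/v/z) stands immediately before a voiceless consonant (p/t/k/s/f). No change.
Rule 3: Final Devoicing: the word ends in the vowel 'e', not a consonant. No change.
Final form: 'qefe'

qefe


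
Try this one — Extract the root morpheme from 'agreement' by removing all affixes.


Remove suffix '-ment' from 'agreement' to get root 'agree'.

agree


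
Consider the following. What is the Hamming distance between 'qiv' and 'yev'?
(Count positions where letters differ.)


Alignment:
Position 1: 'q' vs 'y' = DIFFER
Position 2: 'i' vs 'e' = DIFFER
Position 3: 'v' vs 'v' = match
Total differences: 2

2


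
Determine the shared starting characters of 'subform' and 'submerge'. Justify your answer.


Compare from the start: 3 characters match: 'sub'. Mismatch at position 4: 'f' vs 'm'.

sub


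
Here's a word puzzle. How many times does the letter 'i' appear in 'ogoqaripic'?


Letter 'i' in 'ogoqaripic': found at position(s) 7, 9 = 2 occurrence(s).

2


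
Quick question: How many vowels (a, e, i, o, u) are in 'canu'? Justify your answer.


Vowels in 'canu': a, u = 2 vowels.

2


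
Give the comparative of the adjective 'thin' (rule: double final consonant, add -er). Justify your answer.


Apply comparative formation (double final consonant, add -er): 'thin' -> 'thinner'.

thinner


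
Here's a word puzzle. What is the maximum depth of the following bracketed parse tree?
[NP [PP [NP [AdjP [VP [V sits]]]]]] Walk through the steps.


Count bracket nesting levels:
'[' at pos 0: depth = 1
'[' at pos 4: depth = 2
'[' at pos 8: depth = 3
'[' at pos 12: depth = 4
'[' at pos 18: depth = 5
'[' at pos 22: depth = 6
Maximum depth reached: 6

6


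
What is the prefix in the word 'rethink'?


The word 'rethink' = 're' (prefix) + 'think' (root). The prefix is 're'.

re


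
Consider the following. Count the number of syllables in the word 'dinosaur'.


Break 'dinosaur' into syllables: di-no-saur -> di | no | saur = 3 syllables

3 syllables


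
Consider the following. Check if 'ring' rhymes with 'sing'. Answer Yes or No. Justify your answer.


Rime (stressed vowel + following sounds) of 'ring': -ing = /ɪŋ/
Rime of 'sing': -ing = /ɪŋ/
/ɪŋ/ and /ɪŋ/ are the same ending sound, so the words rhyme.

Yes


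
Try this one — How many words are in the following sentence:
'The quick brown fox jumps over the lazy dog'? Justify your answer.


Split into words: The | quick | brown | fox | jumps | over | the | lazy | dog = 9 words.

9


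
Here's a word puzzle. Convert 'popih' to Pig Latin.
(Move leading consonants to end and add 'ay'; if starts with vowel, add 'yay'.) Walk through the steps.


'popih': move consonant cluster 'p' to end and add 'ay': 'opihpay'.

opihpay


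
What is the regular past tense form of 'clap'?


Apply rule: Double final consonant and add -ed. 'clap' becomes 'clapped'.

clapped


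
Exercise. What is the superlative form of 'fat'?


Apply superlative formation (double final consonant, add -est): 'fat' -> 'fattest'.

fattest


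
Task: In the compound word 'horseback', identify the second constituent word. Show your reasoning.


Split 'horseback' into 'horse' + 'back'. The second part is 'back'.

back


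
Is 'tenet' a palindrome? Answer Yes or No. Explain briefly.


Forward: 'tenet'
Reversed: 'tenet'
They are identical.

Yes


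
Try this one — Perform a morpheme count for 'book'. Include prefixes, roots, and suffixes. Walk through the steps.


Decomposition: book (free morpheme) = 1 morpheme(s)

1 morphemes


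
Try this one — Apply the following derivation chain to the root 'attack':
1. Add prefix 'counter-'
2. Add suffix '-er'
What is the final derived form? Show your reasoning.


Step 1: Add prefix 'counter-' to 'attack' = 'counterattack'
Step 2: Add suffix '-er' to 'counterattack' = 'counterattacker'

counterattacker


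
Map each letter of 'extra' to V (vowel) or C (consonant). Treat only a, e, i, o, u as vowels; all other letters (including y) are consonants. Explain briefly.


Letter mapping: e = V, x = C, t = C, r = C, a = V.

VCCCV


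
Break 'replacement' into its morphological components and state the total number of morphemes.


Step 1: Identify prefix: 're' (meaning: again)
Step 2: Identify root: 'place'
Step 3: Identify suffix(es): 'ment'
Decomposition: re- (prefix: again) + place (root) + -ment (suffix: action/result)
Total morphemes: 3

3 morphemes (re- (prefix: again) + place (root) + -ment (suffix: action/result))


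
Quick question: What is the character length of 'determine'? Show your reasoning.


Spell out 'determine' and number each letter: d(1), e(2), t(3), e(4), r(5), m(6), i(7), n(8), e(9). Total: 9 letters.

9


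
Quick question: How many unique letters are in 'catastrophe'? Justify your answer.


Unique letters in 'catastrophe': {a, c, e, h, o, p, r, s, t} = 9 distinct letters.

9


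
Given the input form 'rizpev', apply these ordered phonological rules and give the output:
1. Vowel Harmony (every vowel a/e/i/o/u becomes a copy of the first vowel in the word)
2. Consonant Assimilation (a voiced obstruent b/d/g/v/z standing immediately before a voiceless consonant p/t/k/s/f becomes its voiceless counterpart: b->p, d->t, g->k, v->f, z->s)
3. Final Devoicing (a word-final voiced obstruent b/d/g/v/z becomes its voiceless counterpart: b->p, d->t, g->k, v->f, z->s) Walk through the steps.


Starting form: 'rizpev'
Rule 1: Vowel Harmony: all vowels become 'i' (matching first vowel). 'rizpev' -> 'rizpiv'
Rule 2: Consonant Assimilation: voiced obstruent before voiceless consonant becomes voiceless ('zp' -> 'sp'). 'rizpiv' -> 'rispiv'
Rule 3: Final Devoicing: word-final voiced obstruent 'v' becomes voiceless 'f'. 'rispiv' -> 'rispif'
Final form: 'rispif'

rispif


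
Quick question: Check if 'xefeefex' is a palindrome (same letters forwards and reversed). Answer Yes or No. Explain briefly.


Forward: 'xefeefex'
Reversed: 'xefeefex'
They are identical.

Yes


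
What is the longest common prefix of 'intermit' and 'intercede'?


Compare from the start: 5 characters match: 'inter'. Mismatch at position 6: 'm' vs 'c'.

inter


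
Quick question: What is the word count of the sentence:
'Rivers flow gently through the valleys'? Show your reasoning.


Split into words: Rivers | flow | gently | through | the | valleys = 6 words.

6


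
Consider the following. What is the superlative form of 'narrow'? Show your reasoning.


Apply superlative formation (add -est): 'narrow' -> 'narrowest'.

narrowest


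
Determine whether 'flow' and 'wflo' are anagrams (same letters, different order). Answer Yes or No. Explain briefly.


Sorted letters of 'flow': 'flow'
Sorted letters of 'wflo': 'flow'
They match.

Yes


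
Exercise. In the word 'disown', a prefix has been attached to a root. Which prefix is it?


The word 'disown' = 'dis' (prefix) + 'own' (root). The prefix is 'dis'.

dis


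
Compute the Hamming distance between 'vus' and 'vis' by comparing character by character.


Alignment:
Position 1: 'v' vs 'v' = match
Position 2: 'u' vs 'i' = DIFFER
Position 3: 's' vs 's' = match
Total differences: 1

1


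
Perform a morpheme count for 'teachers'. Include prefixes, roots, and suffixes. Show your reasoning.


Decomposition: teach (root) + -er (suffix) + -s (plural) = 3 morpheme(s)

3 morphemes


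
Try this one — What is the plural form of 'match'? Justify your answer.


Apply rule: Add -es (sibilant/fricative ending). 'match' becomes 'matches'.

matches


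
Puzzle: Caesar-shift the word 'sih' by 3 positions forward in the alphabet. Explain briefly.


Shift each letter by 3: s -> v, i -> l, h -> k. Result: 'vlk'.

vlk


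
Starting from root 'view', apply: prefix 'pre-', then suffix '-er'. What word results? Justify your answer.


Step 1: Add prefix 'pre-' to 'view' = 'preview'
Step 2: Add suffix '-er' to 'preview' = 'previewer'

previewer


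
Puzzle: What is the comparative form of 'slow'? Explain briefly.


Apply comparative formation (add -er): 'slow' -> 'slower'.

slower


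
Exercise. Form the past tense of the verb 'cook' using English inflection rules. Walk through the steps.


Apply rule: Add -ed. 'cook' becomes 'cooked'.

cooked


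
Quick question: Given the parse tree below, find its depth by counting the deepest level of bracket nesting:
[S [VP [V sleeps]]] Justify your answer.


Count bracket nesting levels:
'[' at pos 0: depth = 1
'[' at pos 3: depth = 2
'[' at pos 7: depth = 3
Maximum depth reached: 3

3


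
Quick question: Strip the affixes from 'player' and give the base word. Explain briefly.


Remove suffix '-er' from 'player' to get root 'play'.

play


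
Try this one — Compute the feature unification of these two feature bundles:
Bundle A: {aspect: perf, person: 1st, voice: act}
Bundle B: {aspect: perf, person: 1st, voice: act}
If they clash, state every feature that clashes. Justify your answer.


Compare features:
aspect: A=perf vs B=perf -> unified: perf
person: A=1st vs B=1st -> unified: 1st
voice: A=act vs B=act -> unified: act
No clashes found.

Unified: {aspect: perf, person: 1st, voice: act}


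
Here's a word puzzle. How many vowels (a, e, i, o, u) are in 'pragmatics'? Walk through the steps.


Vowels in 'pragmatics': a, a, i = 3 vowels.

3


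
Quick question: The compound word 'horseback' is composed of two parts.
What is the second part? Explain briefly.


Split 'horseback' into 'horse' + 'back'. The second part is 'back'.

back


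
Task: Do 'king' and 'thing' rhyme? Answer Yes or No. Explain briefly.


Rime (stressed vowel + following sounds) of 'king': -ing = /ɪŋ/
Rime of 'thing': -ing = /ɪŋ/
/ɪŋ/ and /ɪŋ/ are the same ending sound, so the words rhyme.

Yes


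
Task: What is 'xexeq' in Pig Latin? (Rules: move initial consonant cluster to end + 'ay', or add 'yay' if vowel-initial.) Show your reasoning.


'xexeq': move consonant cluster 'x' to end and add 'ay': 'exeqxay'.

exeqxay


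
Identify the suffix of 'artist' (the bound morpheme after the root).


The word 'artist' = 'art' (root) + '-ist' (suffix). The suffix is '-ist'.

ist


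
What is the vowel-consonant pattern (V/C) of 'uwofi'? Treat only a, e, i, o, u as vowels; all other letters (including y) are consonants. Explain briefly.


Letter mapping: u = V, w = C, o = V, f = C, i = V.

VCVCV


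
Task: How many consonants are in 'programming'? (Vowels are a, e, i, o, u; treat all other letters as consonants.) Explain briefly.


Consonants in 'programming': p, r, g, r, m, m, n, g = 8 consonants.

8


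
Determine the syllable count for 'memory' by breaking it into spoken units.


Break 'memory' into syllables: mem-o-ry -> mem | o | ry = 3 syllables

3 syllables


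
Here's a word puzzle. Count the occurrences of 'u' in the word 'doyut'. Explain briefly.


Letter 'u' in 'doyut': found at position(s) 4 = 1 occurrence(s).

1


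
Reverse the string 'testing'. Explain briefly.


Reverse 'testing' character by character: 'gnitset'.

gnitset


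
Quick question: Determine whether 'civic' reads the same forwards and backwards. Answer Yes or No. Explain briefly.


Forward: 'civic'
Reversed: 'civic'
They are identical.

Yes


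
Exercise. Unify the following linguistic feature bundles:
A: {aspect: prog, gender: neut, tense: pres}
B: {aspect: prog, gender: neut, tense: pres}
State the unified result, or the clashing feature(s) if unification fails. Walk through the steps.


Compare features:
aspect: A=prog vs B=prog -> unified: prog
gender: A=neut vs B=neut -> unified: neut
tense: A=pres vs B=pres -> unified: pres
No clashes found.

Unified: {aspect: prog, gender: neut, tense: pres}


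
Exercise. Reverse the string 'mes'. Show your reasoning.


Reverse 'mes' character by character: 'sem'.

sem


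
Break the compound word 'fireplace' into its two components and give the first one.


Split 'fireplace' into 'fire' + 'place'. The first part is 'fire'.

fire


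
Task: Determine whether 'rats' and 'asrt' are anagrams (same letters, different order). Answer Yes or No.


Sorted letters of 'rats': 'arst'
Sorted letters of 'asrt': 'arst'
They match.

Yes


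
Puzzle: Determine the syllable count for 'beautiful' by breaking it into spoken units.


Break 'beautiful' into syllables: beau-ti-ful -> beau | ti | ful = 3 syllables

3 syllables


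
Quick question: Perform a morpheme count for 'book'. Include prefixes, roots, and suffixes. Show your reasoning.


Decomposition: book (free morpheme) = 1 morpheme(s)

1 morphemes


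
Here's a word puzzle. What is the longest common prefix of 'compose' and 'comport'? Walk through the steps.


Compare from the start: 5 characters match: 'compo'. Mismatch at position 6: 's' vs 'r'.

compo


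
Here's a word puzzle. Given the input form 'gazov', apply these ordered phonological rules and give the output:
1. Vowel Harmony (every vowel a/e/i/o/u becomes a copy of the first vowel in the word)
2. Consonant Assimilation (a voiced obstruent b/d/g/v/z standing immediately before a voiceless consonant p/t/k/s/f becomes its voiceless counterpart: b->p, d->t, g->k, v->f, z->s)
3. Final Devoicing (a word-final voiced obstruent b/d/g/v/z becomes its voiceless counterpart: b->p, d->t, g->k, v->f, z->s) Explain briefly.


Starting form: 'gazov'
Rule 1: Vowel Harmony: all vowels become 'a' (matching first vowel). 'gazov' -> 'gazav'
Rule 2: Consonant Assimilation: no voiced obstruent (b/d/g/v/z) stands immediately before a voiceless consonant (p/t/k/s/f). No change.
Rule 3: Final Devoicing: word-final voiced obstruent 'v' becomes voiceless 'f'. 'gazav' -> 'gazaf'
Final form: 'gazaf'

gazaf


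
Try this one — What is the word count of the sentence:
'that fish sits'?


Split into words: that | fish | sits = 3 words.

3


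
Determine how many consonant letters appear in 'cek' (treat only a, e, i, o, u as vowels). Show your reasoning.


Consonants in 'cek': c, k = 2 consonants.

2


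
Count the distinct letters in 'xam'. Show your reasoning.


Unique letters in 'xam': {a, m, x} = 3 distinct letters.

3


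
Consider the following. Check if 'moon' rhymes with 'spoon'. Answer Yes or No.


Rime (stressed vowel + following sounds) of 'moon': -oon = /uːn/
Rime of 'spoon': -oon = /uːn/
/uːn/ and /uːn/ are the same ending sound, so the words rhyme.

Yes


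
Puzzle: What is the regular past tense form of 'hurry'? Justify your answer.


Apply rule: Change -y to -ied. 'hurry' becomes 'hurried'.

hurried


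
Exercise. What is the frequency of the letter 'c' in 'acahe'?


Letter 'c' in 'acahe': found at position(s) 2 = 1 occurrence(s).

1


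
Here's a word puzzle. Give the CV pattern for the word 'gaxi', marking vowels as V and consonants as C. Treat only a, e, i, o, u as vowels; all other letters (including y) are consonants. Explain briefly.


Letter mapping: g = C, a = V, x = C, i = V.

CVCV


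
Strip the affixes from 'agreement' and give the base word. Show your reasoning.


Remove suffix '-ment' from 'agreement' to get root 'agree'.

agree


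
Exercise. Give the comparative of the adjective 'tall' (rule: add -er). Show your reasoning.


Apply comparative formation (add -er): 'tall' -> 'taller'.

taller


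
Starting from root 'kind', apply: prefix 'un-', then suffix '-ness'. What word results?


Step 1: Add prefix 'un-' to 'kind' = 'unkind'
Step 2: Add suffix '-ness' to 'unkind' = 'unkindness'

unkindness


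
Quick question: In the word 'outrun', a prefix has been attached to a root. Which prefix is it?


The word 'outrun' = 'out' (prefix) + 'run' (root). The prefix is 'out'.

out


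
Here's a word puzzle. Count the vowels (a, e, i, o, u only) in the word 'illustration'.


Vowels in 'illustration': i, u, a, i, o = 5 vowels.

5


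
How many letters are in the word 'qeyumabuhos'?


Spell out 'qeyumabuhos' and number each letter: q(1), e(2), y(3), u(4), m(5), a(6), b(7), u(8), h(9), o(10), s(11). Total: 11 letters.

11


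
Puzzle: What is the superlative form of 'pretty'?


Apply superlative formation (consonant + y: change y to i, add -est): 'pretty' -> 'prettiest'.

prettiest


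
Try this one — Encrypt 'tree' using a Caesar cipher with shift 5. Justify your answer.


Shift each letter by 5: t -> y, r -> w, e -> j, e -> j. Result: 'ywjj'.

ywjj


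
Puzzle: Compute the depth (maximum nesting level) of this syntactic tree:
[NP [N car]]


Count bracket nesting levels:
'[' at pos 0: depth = 1
'[' at pos 4: depth = 2
Maximum depth reached: 2

2


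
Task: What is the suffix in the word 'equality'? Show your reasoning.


The word 'equality' = 'equal' (root) + '-ity' (suffix). The suffix is '-ity'.

ity


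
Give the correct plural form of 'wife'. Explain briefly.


Apply rule: Change -fe to -ves. 'wife' becomes 'wives'.

wives


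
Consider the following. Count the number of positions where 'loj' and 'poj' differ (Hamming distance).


Alignment:
Position 1: 'l' vs 'p' = DIFFER
Position 2: 'o' vs 'o' = match
Position 3: 'j' vs 'j' = match
Total differences: 1

1


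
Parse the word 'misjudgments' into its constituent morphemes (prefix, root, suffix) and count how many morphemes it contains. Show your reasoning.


Step 1: Identify prefix: 'mis' (meaning: wrongly)
Step 2: Identify root: 'judge'
Step 3: Identify suffix(es): 'ment, s'
Decomposition: mis- (prefix: wrongly) + judge (root) + -ment (suffix: action/result) + -s (plural)
Total morphemes: 4

4 morphemes (mis- (prefix: wrongly) + judge (root) + -ment (suffix: action/result) + -s (plural))


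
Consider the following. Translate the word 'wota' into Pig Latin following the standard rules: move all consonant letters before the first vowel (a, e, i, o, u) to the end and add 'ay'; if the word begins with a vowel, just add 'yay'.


'wota': move consonant cluster 'w' to end and add 'ay': 'otaway'.

otaway


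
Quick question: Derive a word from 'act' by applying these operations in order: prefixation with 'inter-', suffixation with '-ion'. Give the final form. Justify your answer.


Step 1: Add prefix 'inter-' to 'act' = 'interact'
Step 2: Add suffix '-ion' to 'interact' = 'interaction'

interaction


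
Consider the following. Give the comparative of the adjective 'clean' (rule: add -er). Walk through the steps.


Apply comparative formation (add -er): 'clean' -> 'cleaner'.

cleaner


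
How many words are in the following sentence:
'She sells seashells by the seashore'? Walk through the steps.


Split into words: She | sells | seashells | by | the | seashore = 6 words.

6


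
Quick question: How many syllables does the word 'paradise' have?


Break 'paradise' into syllables: par-a-dise -> par | a | dise = 3 syllables

3 syllables


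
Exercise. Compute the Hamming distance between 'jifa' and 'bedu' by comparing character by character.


Alignment:
Position 1: 'j' vs 'b' = DIFFER
Position 2: 'i' vs 'e' = DIFFER
Position 3: 'f' vs 'd' = DIFFER
Position 4: 'a' vs 'u' = DIFFER
Total differences: 4

4


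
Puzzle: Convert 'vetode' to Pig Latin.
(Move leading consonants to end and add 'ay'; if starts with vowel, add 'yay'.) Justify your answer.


'vetode': move consonant cluster 'v' to end and add 'ay': 'etodevay'.

etodevay


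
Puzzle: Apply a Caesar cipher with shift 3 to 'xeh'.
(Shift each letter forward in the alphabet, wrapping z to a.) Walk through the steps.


Shift each letter by 3: x -> a, e -> h, h -> k. Result: 'ahk'.

ahk


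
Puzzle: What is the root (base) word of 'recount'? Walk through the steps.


Remove prefix 're' from 'recount' to get root 'count'.

count


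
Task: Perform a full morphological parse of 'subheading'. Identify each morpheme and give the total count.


Step 1: Identify prefix: 'sub' (meaning: below)
Step 2: Identify root: 'head'
Step 3: Identify suffix(es): 'ing'
Decomposition: sub- (prefix: below) + head (root) + -ing (suffix: ongoing/result)
Total morphemes: 3

3 morphemes (sub- (prefix: below) + head (root) + -ing (suffix: ongoing/result))


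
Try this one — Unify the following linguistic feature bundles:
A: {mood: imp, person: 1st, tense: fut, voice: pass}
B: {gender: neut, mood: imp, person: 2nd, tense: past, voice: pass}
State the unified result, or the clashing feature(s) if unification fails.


Compare features:
gender: A=_ vs B=neut -> unified: neut
mood: A=imp vs B=imp -> unified: imp
person: A=1st vs B=2nd -> CLASH
tense: A=fut vs B=past -> CLASH
voice: A=pass vs B=pass -> unified: pass
Clashes detected on features 'person' (1st vs 2nd) and 'tense' (fut vs past); unification fails.

CLASH on 'person' (1st vs 2nd) and 'tense' (fut vs past)


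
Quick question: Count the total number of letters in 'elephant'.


Spell out 'elephant' and number each letter: e(1), l(2), e(3), p(4), h(5), a(6), n(7), t(8). Total: 8 letters.

8


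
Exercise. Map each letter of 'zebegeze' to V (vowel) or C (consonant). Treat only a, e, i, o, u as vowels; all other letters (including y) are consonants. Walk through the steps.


Letter mapping: z = C, e = V, b = C, e = V, g = C, e = V, z = C, e = V.

CVCVCVCV


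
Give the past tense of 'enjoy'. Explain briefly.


Apply rule: Add -ed. 'enjoy' becomes 'enjoyed'.

enjoyed


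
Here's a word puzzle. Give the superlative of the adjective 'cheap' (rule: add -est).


Apply superlative formation (add -est): 'cheap' -> 'cheapest'.

cheapest


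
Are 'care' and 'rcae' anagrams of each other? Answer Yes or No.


Sorted letters of 'care': 'acer'
Sorted letters of 'rcae': 'acer'
They match.

Yes


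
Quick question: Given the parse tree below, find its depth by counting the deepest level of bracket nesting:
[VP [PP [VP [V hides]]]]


Count bracket nesting levels:
'[' at pos 0: depth = 1
'[' at pos 4: depth = 2
'[' at pos 8: depth = 3
'[' at pos 12: depth = 4
Maximum depth reached: 4

4


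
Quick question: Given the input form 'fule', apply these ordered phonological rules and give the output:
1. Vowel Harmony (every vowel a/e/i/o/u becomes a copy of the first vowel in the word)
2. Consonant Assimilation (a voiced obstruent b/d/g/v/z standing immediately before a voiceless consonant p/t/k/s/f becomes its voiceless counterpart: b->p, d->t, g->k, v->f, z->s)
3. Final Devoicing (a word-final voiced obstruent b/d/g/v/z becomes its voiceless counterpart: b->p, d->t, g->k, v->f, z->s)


Starting form: 'fule'
Rule 1: Vowel Harmony: all vowels become 'u' (matching first vowel). 'fule' -> 'fulu'
Rule 2: Consonant Assimilation: no voiced obstruent (b/d/g/v/z) stands immediately before a voiceless consonant (p/t/k/s/f). No change.
Rule 3: Final Devoicing: the word ends in the vowel 'u', not a consonant. No change.
Final form: 'fulu'

fulu


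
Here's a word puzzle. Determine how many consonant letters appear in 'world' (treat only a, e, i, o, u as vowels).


Consonants in 'world': w, r, l, d = 4 consonants.

4


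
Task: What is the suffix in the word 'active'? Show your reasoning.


The word 'active' = 'act' (root) + '-ive' (suffix). The suffix is '-ive'.

ive


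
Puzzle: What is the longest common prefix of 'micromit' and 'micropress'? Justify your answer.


Compare from the start: 5 characters match: 'micro'. Mismatch at position 6: 'm' vs 'p'.

micro


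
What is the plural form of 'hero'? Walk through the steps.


Apply rule: Add -es (consonant + o). 'hero' becomes 'heroes'.

heroes


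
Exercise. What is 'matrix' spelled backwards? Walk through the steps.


Reverse 'matrix' character by character: 'xirtam'.

xirtam


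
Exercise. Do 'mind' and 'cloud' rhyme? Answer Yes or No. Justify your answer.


Rime (stressed vowel + following sounds) of 'mind': -ind = /aɪnd/
Rime of 'cloud': -oud = /aʊd/
/aɪnd/ and /aʊd/ are different ending sounds, so the words do not rhyme.

No


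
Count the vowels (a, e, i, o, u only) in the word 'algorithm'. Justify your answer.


Vowels in 'algorithm': a, o, i = 3 vowels.

3


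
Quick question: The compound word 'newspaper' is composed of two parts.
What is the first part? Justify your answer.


Split 'newspaper' into 'news' + 'paper'. The first part is 'news'.

news


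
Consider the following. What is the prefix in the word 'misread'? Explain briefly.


The word 'misread' = 'mis' (prefix) + 'read' (root). The prefix is 'mis'.

mis


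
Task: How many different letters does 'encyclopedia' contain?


Unique letters in 'encyclopedia': {a, c, d, e, i, l, n, o, p, y} = 10 distinct letters.

10


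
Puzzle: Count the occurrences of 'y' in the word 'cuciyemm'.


Letter 'y' in 'cuciyemm': found at position(s) 5 = 1 occurrence(s).

1


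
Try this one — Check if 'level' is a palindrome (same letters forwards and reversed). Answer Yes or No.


Forward: 'level'
Reversed: 'level'
They are identical.

Yes


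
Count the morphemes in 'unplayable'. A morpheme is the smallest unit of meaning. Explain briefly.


Decomposition: un- (prefix) + play (root) + -able (suffix) = 3 morpheme(s)

3 morphemes


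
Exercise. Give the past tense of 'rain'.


Apply rule: Add -ed. 'rain' becomes 'rained'.

rained


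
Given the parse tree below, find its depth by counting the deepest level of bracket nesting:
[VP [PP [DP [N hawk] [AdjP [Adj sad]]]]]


Count bracket nesting levels:
'[' at pos 0: depth = 1
'[' at pos 4: depth = 2
'[' at pos 8: depth = 3
'[' at pos 12: depth = 4
'[' at pos 21: depth = 4
'[' at pos 27: depth = 5
Maximum depth reached: 5

5


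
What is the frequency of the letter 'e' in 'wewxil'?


Letter 'e' in 'wewxil': found at position(s) 2 = 1 occurrence(s).

1


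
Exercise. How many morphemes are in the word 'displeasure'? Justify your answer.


Decomposition: dis- (prefix) + please (root) + -ure (suffix) = 3 morpheme(s)

3 morphemes


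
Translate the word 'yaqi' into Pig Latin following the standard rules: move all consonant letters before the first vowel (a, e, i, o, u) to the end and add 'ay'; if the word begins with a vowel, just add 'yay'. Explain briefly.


'yaqi': move consonant cluster 'y' to end and add 'ay': 'aqiyay'.

aqiyay


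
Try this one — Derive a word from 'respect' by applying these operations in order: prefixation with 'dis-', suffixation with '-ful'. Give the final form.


Step 1: Add prefix 'dis-' to 'respect' = 'disrespect'
Step 2: Add suffix '-ful' to 'disrespect' = 'disrespectful'

disrespectful


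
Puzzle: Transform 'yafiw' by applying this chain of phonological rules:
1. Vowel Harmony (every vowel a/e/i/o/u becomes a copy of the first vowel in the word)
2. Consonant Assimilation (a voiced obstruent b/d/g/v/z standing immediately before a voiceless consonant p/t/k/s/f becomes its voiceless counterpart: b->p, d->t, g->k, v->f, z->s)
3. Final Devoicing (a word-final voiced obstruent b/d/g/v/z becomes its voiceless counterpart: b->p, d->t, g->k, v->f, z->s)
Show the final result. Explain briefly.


Starting form: 'yafiw'
Rule 1: Vowel Harmony: all vowels become 'a' (matching first vowel). 'yafiw' -> 'yafaw'
Rule 2: Consonant Assimilation: no voiced obstruent (b/d/g/v/z) stands immediately before a voiceless consonant (p/t/k/s/f). No change.
Rule 3: Final Devoicing: final consonant 'w' is not one of the voiced obstruents b/d/g/v/z. No change.
Final form: 'yafaw'

yafaw


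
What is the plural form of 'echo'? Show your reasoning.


Apply rule: Add -es (consonant + o). 'echo' becomes 'echoes'.

echoes


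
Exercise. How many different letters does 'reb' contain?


Unique letters in 'reb': {b, e, r} = 3 distinct letters.

3


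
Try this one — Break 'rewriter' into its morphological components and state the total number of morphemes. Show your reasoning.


Step 1: Identify prefix: 're' (meaning: again)
Step 2: Identify root: 'write'
Step 3: Identify suffix(es): 'er'
Decomposition: re- (prefix: again) + write (root) + -er (suffix: one who)
Total morphemes: 3

3 morphemes (re- (prefix: again) + write (root) + -er (suffix: one who))


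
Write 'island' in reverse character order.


Reverse 'island' character by character: 'dnalsi'.

dnalsi


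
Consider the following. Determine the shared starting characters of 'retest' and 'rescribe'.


Compare from the start: 2 characters match: 're'. Mismatch at position 3: 't' vs 's'.

re


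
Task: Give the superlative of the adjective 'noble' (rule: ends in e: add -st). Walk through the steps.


Apply superlative formation (ends in e: add -st): 'noble' -> 'noblest'.

noblest


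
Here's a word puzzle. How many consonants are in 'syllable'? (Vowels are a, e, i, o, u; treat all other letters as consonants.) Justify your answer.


Consonants in 'syllable': s, y, l, l, b, l = 6 consonants.

6


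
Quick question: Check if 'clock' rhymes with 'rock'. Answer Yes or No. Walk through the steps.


Rime (stressed vowel + following sounds) of 'clock': -ock = /ɒk/
Rime of 'rock': -ock = /ɒk/
/ɒk/ and /ɒk/ are the same ending sound, so the words rhyme.

Yes


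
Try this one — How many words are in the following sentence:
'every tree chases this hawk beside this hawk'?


Split into words: every | tree | chases | this | hawk | beside | this | hawk = 8 words.

8
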